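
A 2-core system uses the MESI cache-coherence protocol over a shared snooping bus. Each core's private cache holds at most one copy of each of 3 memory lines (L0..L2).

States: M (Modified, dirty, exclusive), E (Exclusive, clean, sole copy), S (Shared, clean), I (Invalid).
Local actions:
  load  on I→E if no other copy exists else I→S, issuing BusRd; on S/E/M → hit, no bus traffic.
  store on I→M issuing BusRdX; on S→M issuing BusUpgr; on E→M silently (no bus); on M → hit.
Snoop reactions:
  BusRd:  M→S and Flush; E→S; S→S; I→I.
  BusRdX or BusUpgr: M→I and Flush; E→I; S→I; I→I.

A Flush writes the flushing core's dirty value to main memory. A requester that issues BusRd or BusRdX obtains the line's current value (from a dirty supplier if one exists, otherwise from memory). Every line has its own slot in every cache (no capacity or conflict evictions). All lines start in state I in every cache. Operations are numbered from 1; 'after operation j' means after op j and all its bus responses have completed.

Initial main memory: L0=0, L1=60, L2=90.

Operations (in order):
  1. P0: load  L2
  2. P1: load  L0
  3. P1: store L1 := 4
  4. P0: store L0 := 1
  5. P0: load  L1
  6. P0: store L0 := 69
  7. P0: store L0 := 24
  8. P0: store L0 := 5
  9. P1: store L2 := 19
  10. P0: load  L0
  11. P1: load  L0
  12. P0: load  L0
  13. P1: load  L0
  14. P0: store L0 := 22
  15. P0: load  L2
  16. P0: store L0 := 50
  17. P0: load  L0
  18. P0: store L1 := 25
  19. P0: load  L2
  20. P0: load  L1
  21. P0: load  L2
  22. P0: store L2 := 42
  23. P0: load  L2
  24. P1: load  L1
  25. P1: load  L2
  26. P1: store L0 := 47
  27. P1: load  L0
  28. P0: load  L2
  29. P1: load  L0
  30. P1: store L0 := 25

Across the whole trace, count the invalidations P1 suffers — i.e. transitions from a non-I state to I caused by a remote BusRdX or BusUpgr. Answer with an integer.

1. P0: load  L2  bus=[BusRd]  L2: P0=E P1=I  mem[L2]=90
2. P1: load  L0  bus=[BusRd]  L0: P0=I P1=E  mem[L0]=0
3. P1: store L1 := 4  bus=[BusRdX]  L1: P0=I P1=M  mem[L1]=60
4. P0: store L0 := 1  bus=[BusRdX]  L0: P0=M P1=I  mem[L0]=0
5. P0: load  L1  bus=[BusRd,Flush]  L1: P0=S P1=S  mem[L1]=4
6. P0: store L0 := 69  bus=[-]  L0: P0=M P1=I  mem[L0]=0
7. P0: store L0 := 24  bus=[-]  L0: P0=M P1=I  mem[L0]=0
8. P0: store L0 := 5  bus=[-]  L0: P0=M P1=I  mem[L0]=0
9. P1: store L2 := 19  bus=[BusRdX]  L2: P0=I P1=M  mem[L2]=90
10. P0: load  L0  bus=[-]  L0: P0=M P1=I  mem[L0]=0
11. P1: load  L0  bus=[BusRd,Flush]  L0: P0=S P1=S  mem[L0]=5
12. P0: load  L0  bus=[-]  L0: P0=S P1=S  mem[L0]=5
13. P1: load  L0  bus=[-]  L0: P0=S P1=S  mem[L0]=5
14. P0: store L0 := 22  bus=[BusUpgr]  L0: P0=M P1=I  mem[L0]=5
15. P0: load  L2  bus=[BusRd,Flush]  L2: P0=S P1=S  mem[L2]=19
16. P0: store L0 := 50  bus=[-]  L0: P0=M P1=I  mem[L0]=5
17. P0: load  L0  bus=[-]  L0: P0=M P1=I  mem[L0]=5
18. P0: store L1 := 25  bus=[BusUpgr]  L1: P0=M P1=I  mem[L1]=4
19. P0: load  L2  bus=[-]  L2: P0=S P1=S  mem[L2]=19
20. P0: load  L1  bus=[-]  L1: P0=M P1=I  mem[L1]=4
21. P0: load  L2  bus=[-]  L2: P0=S P1=S  mem[L2]=19
22. P0: store L2 := 42  bus=[BusUpgr]  L2: P0=M P1=I  mem[L2]=19
23. P0: load  L2  bus=[-]  L2: P0=M P1=I  mem[L2]=19
24. P1: load  L1  bus=[BusRd,Flush]  L1: P0=S P1=S  mem[L1]=25
25. P1: load  L2  bus=[BusRd,Flush]  L2: P0=S P1=S  mem[L2]=42
26. P1: store L0 := 47  bus=[BusRdX,Flush]  L0: P0=I P1=M  mem[L0]=50
27. P1: load  L0  bus=[-]  L0: P0=I P1=M  mem[L0]=50
28. P0: load  L2  bus=[-]  L2: P0=S P1=S  mem[L2]=42
29. P1: load  L0  bus=[-]  L0: P0=I P1=M  mem[L0]=50
30. P1: store L0 := 25  bus=[-]  L0: P0=I P1=M  mem[L0]=50

invalidations = 4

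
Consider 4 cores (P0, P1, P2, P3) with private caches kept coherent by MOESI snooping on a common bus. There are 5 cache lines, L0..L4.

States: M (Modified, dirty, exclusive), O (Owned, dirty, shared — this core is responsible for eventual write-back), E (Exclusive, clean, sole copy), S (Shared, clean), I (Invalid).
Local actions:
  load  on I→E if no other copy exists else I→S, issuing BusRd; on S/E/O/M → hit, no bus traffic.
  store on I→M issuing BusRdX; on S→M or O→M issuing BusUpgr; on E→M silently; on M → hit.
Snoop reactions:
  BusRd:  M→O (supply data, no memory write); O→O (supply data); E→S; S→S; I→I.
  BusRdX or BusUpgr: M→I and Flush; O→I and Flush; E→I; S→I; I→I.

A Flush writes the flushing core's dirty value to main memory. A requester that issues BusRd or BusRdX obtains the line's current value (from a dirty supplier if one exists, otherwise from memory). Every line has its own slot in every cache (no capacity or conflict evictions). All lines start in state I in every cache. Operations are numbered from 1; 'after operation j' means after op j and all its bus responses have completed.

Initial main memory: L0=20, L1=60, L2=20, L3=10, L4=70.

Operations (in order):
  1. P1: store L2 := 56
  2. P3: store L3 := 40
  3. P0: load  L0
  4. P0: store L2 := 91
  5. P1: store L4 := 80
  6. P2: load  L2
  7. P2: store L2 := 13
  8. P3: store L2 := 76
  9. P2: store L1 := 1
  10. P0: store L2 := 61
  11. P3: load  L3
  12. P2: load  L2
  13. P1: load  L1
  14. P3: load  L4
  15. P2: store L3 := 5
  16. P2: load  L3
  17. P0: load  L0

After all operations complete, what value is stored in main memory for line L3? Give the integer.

1. P1: store L2 := 56  bus=[BusRdX]  L2: P0=I P1=M P2=I P3=I  mem[L2]=20
2. P3: store L3 := 40  bus=[BusRdX]  L3: P0=I P1=I P2=I P3=M  mem[L3]=10
3. P0: load  L0  bus=[BusRd]  L0: P0=E P1=I P2=I P3=I  mem[L0]=20
4. P0: store L2 := 91  bus=[BusRdX,Flush]  L2: P0=M P1=I P2=I P3=I  mem[L2]=56
5. P1: store L4 := 80  bus=[BusRdX]  L4: P0=I P1=M P2=I P3=I  mem[L4]=70
6. P2: load  L2  bus=[BusRd]  L2: P0=O P1=I P2=S P3=I  mem[L2]=56
7. P2: store L2 := 13  bus=[BusUpgr,Flush]  L2: P0=I P1=I P2=M P3=I  mem[L2]=91
8. P3: store L2 := 76  bus=[BusRdX,Flush]  L2: P0=I P1=I P2=I P3=M  mem[L2]=13
9. P2: store L1 := 1  bus=[BusRdX]  L1: P0=I P1=I P2=M P3=I  mem[L1]=60
10. P0: store L2 := 61  bus=[BusRdX,Flush]  L2: P0=M P1=I P2=I P3=I  mem[L2]=76
11. P3: load  L3  bus=[-]  L3: P0=I P1=I P2=I P3=M  mem[L3]=10
12. P2: load  L2  bus=[BusRd]  L2: P0=O P1=I P2=S P3=I  mem[L2]=76
13. P1: load  L1  bus=[BusRd]  L1: P0=I P1=S P2=O P3=I  mem[L1]=60
14. P3: load  L4  bus=[BusRd]  L4: P0=I P1=O P2=I P3=S  mem[L4]=70
15. P2: store L3 := 5  bus=[BusRdX,Flush]  L3: P0=I P1=I P2=M P3=I  mem[L3]=40
16. P2: load  L3  bus=[-]  L3: P0=I P1=I P2=M P3=I  mem[L3]=40
17. P0: load  L0  bus=[-]  L0: P0=E P1=I P2=I P3=I  mem[L0]=20

memory[L3] = 40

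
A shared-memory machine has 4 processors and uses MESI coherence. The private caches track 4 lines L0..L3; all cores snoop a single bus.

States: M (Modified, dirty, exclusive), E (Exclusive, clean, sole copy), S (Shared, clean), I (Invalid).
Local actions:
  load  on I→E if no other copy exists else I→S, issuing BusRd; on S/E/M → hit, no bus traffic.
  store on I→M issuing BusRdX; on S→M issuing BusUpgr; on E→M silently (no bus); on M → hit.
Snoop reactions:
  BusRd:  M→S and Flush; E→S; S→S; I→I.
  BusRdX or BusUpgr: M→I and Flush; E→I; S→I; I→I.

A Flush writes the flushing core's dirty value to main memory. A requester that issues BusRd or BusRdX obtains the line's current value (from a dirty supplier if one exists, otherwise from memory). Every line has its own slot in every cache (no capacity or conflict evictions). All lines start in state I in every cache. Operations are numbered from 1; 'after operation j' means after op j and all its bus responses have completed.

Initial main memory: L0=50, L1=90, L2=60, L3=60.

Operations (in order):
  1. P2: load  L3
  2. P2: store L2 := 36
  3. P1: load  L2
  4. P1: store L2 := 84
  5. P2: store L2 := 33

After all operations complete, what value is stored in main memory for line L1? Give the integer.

memory[L1] = 90

step 1: P2: load  L3  ⟶  IIEI  (L3)  txn=BusRd  M[L3]=60
step 2: P2: store L2 := 36  ⟶  IIMI  (L2)  txn=BusRdX  M[L2]=60
step 3: P1: load  L2  ⟶  ISSI  (L2)  txn=BusRd+Flush  M[L2]=36
step 4: P1: store L2 := 84  ⟶  IMII  (L2)  txn=BusUpgr  M[L2]=36
step 5: P2: store L2 := 33  ⟶  IIMI  (L2)  txn=BusRdX+Flush  M[L2]=84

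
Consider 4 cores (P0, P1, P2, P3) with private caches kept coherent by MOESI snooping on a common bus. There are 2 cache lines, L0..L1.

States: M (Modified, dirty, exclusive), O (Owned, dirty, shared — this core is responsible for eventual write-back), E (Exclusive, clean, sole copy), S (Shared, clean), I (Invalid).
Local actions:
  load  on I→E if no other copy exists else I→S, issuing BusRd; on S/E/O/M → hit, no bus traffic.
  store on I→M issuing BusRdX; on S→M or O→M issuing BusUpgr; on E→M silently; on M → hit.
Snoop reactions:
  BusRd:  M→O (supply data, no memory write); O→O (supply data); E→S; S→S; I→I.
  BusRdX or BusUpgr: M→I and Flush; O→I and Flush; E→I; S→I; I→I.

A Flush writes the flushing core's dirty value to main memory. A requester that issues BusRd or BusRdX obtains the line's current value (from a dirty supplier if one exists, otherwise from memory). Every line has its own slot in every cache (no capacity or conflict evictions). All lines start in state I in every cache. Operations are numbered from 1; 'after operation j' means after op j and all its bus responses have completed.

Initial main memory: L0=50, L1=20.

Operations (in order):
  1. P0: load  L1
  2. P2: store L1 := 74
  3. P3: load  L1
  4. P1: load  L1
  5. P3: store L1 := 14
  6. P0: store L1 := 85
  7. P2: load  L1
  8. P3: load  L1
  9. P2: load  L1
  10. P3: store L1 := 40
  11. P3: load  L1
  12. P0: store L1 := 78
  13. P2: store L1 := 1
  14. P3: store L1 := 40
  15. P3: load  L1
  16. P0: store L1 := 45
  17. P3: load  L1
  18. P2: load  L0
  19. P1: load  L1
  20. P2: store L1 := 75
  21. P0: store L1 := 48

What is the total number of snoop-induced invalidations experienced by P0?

invalidations = 4

  op1 P0: load  L1 → E/I/I/I on L1; bus BusRd; mem=20
  op2 P2: store L1 := 74 → I/I/M/I on L1; bus BusRdX; mem=20
  op3 P3: load  L1 → I/I/O/S on L1; bus BusRd; mem=20
  op4 P1: load  L1 → I/S/O/S on L1; bus BusRd; mem=20
  op5 P3: store L1 := 14 → I/I/I/M on L1; bus BusUpgr Flush; mem=74
  op6 P0: store L1 := 85 → M/I/I/I on L1; bus BusRdX Flush; mem=14
  op7 P2: load  L1 → O/I/S/I on L1; bus BusRd; mem=14
  op8 P3: load  L1 → O/I/S/S on L1; bus BusRd; mem=14
  op9 P2: load  L1 → O/I/S/S on L1; bus (none); mem=14
  op10 P3: store L1 := 40 → I/I/I/M on L1; bus BusUpgr Flush; mem=85
  op11 P3: load  L1 → I/I/I/M on L1; bus (none); mem=85
  op12 P0: store L1 := 78 → M/I/I/I on L1; bus BusRdX Flush; mem=40
  op13 P2: store L1 := 1 → I/I/M/I on L1; bus BusRdX Flush; mem=78
  op14 P3: store L1 := 40 → I/I/I/M on L1; bus BusRdX Flush; mem=1
  op15 P3: load  L1 → I/I/I/M on L1; bus (none); mem=1
  op16 P0: store L1 := 45 → M/I/I/I on L1; bus BusRdX Flush; mem=40
  op17 P3: load  L1 → O/I/I/S on L1; bus BusRd; mem=40
  op18 P2: load  L0 → I/I/E/I on L0; bus BusRd; mem=50
  op19 P1: load  L1 → O/S/I/S on L1; bus BusRd; mem=40
  op20 P2: store L1 := 75 → I/I/M/I on L1; bus BusRdX Flush; mem=45
  op21 P0: store L1 := 48 → M/I/I/I on L1; bus BusRdX Flush; mem=75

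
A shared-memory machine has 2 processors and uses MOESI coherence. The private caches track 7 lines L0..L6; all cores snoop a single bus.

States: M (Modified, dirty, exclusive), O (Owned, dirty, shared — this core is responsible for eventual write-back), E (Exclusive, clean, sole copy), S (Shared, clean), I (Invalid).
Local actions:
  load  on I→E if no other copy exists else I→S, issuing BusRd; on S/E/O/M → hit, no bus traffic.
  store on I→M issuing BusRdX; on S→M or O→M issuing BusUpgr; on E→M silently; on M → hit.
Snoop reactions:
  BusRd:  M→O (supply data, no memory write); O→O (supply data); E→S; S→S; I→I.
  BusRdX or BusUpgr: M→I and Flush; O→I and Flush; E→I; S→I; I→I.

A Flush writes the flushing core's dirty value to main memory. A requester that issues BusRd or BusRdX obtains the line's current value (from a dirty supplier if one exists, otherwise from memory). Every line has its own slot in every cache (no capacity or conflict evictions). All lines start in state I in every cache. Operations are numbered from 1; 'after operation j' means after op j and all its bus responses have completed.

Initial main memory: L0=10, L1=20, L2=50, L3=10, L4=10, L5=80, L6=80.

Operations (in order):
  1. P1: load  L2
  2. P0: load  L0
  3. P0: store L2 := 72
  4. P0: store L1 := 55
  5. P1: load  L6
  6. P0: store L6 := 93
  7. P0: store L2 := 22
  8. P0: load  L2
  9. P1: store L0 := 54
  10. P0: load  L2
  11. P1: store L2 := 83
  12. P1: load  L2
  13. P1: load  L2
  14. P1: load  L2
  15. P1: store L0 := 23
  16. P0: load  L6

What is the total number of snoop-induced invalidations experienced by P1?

invalidations = 2

step 1: P1: load  L2  ⟶  IE  (L2)  txn=BusRd  M[L2]=50
step 2: P0: load  L0  ⟶  EI  (L0)  txn=BusRd  M[L0]=10
step 3: P0: store L2 := 72  ⟶  MI  (L2)  txn=BusRdX  M[L2]=50
step 4: P0: store L1 := 55  ⟶  MI  (L1)  txn=BusRdX  M[L1]=20
step 5: P1: load  L6  ⟶  IE  (L6)  txn=BusRd  M[L6]=80
step 6: P0: store L6 := 93  ⟶  MI  (L6)  txn=BusRdX  M[L6]=80
step 7: P0: store L2 := 22  ⟶  MI  (L2)  txn=∅  M[L2]=50
step 8: P0: load  L2  ⟶  MI  (L2)  txn=∅  M[L2]=50
step 9: P1: store L0 := 54  ⟶  IM  (L0)  txn=BusRdX  M[L0]=10
step 10: P0: load  L2  ⟶  MI  (L2)  txn=∅  M[L2]=50
step 11: P1: store L2 := 83  ⟶  IM  (L2)  txn=BusRdX+Flush  M[L2]=22
step 12: P1: load  L2  ⟶  IM  (L2)  txn=∅  M[L2]=22
step 13: P1: load  L2  ⟶  IM  (L2)  txn=∅  M[L2]=22
step 14: P1: load  L2  ⟶  IM  (L2)  txn=∅  M[L2]=22
step 15: P1: store L0 := 23  ⟶  IM  (L0)  txn=∅  M[L0]=10
step 16: P0: load  L6  ⟶  MI  (L6)  txn=∅  M[L6]=80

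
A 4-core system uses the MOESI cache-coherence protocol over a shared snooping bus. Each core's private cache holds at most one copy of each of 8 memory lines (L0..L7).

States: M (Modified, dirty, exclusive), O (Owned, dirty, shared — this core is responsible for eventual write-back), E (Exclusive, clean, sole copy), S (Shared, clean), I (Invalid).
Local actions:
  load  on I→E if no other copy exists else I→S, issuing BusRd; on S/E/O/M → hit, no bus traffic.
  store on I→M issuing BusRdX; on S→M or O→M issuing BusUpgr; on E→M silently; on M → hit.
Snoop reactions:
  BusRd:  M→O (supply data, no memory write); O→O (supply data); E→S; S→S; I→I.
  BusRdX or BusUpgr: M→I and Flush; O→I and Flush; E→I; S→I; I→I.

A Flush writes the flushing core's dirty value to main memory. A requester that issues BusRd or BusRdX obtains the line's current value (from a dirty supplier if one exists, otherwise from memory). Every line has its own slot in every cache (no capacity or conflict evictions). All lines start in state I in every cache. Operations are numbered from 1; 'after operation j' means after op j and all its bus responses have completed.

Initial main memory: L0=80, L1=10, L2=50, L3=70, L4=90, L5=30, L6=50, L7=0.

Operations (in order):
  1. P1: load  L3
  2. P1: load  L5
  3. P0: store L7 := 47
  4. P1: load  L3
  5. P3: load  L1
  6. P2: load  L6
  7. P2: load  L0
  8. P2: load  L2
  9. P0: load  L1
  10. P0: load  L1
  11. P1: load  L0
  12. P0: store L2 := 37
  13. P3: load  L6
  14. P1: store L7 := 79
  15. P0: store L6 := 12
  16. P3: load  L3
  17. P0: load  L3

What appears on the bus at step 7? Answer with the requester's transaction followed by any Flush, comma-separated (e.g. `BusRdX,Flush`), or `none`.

bus = BusRd

  op1 P1: load  L3 → I/E/I/I on L3; bus BusRd; mem=70
  op2 P1: load  L5 → I/E/I/I on L5; bus BusRd; mem=30
  op3 P0: store L7 := 47 → M/I/I/I on L7; bus BusRdX; mem=0
  op4 P1: load  L3 → I/E/I/I on L3; bus (none); mem=70
  op5 P3: load  L1 → I/I/I/E on L1; bus BusRd; mem=10
  op6 P2: load  L6 → I/I/E/I on L6; bus BusRd; mem=50
  op7 P2: load  L0 → I/I/E/I on L0; bus BusRd; mem=80
  op8 P2: load  L2 → I/I/E/I on L2; bus BusRd; mem=50
  op9 P0: load  L1 → S/I/I/S on L1; bus BusRd; mem=10
  op10 P0: load  L1 → S/I/I/S on L1; bus (none); mem=10
  op11 P1: load  L0 → I/S/S/I on L0; bus BusRd; mem=80
  op12 P0: store L2 := 37 → M/I/I/I on L2; bus BusRdX; mem=50
  op13 P3: load  L6 → I/I/S/S on L6; bus BusRd; mem=50
  op14 P1: store L7 := 79 → I/M/I/I on L7; bus BusRdX Flush; mem=47
  op15 P0: store L6 := 12 → M/I/I/I on L6; bus BusRdX; mem=50
  op16 P3: load  L3 → I/S/I/S on L3; bus BusRd; mem=70
  op17 P0: load  L3 → S/S/I/S on L3; bus BusRd; mem=70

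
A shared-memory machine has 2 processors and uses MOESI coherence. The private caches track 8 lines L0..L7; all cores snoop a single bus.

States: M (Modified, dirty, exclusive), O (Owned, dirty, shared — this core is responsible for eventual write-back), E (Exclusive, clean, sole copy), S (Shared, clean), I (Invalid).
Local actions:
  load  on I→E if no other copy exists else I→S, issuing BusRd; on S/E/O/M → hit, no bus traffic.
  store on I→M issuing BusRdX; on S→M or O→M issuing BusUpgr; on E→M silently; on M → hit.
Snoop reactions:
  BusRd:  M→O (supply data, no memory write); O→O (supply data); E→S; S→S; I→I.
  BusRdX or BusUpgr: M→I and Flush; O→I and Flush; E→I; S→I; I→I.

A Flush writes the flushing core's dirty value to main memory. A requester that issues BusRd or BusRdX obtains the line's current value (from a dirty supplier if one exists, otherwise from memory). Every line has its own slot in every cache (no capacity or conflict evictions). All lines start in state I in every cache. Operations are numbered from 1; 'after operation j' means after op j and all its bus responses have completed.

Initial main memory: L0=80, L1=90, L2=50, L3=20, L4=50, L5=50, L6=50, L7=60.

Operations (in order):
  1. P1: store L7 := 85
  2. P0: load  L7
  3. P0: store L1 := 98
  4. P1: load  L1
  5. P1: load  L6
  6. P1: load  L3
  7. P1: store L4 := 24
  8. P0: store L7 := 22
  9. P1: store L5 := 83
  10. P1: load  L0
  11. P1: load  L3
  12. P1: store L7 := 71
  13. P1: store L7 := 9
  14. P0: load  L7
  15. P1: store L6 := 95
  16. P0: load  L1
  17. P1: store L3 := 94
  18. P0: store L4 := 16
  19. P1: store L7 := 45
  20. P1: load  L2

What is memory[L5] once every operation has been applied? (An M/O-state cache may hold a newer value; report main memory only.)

step 1: P1: store L7 := 85  ⟶  IM  (L7)  txn=BusRdX  M[L7]=60
step 2: P0: load  L7  ⟶  SO  (L7)  txn=BusRd  M[L7]=60
step 3: P0: store L1 := 98  ⟶  MI  (L1)  txn=BusRdX  M[L1]=90
step 4: P1: load  L1  ⟶  OS  (L1)  txn=BusRd  M[L1]=90
step 5: P1: load  L6  ⟶  IE  (L6)  txn=BusRd  M[L6]=50
step 6: P1: load  L3  ⟶  IE  (L3)  txn=BusRd  M[L3]=20
step 7: P1: store L4 := 24  ⟶  IM  (L4)  txn=BusRdX  M[L4]=50
step 8: P0: store L7 := 22  ⟶  MI  (L7)  txn=BusUpgr+Flush  M[L7]=85
step 9: P1: store L5 := 83  ⟶  IM  (L5)  txn=BusRdX  M[L5]=50
step 10: P1: load  L0  ⟶  IE  (L0)  txn=BusRd  M[L0]=80
step 11: P1: load  L3  ⟶  IE  (L3)  txn=∅  M[L3]=20
step 12: P1: store L7 := 71  ⟶  IM  (L7)  txn=BusRdX+Flush  M[L7]=22
step 13: P1: store L7 := 9  ⟶  IM  (L7)  txn=∅  M[L7]=22
step 14: P0: load  L7  ⟶  SO  (L7)  txn=BusRd  M[L7]=22
step 15: P1: store L6 := 95  ⟶  IM  (L6)  txn=∅  M[L6]=50
step 16: P0: load  L1  ⟶  OS  (L1)  txn=∅  M[L1]=90
step 17: P1: store L3 := 94  ⟶  IM  (L3)  txn=∅  M[L3]=20
step 18: P0: store L4 := 16  ⟶  MI  (L4)  txn=BusRdX+Flush  M[L4]=24
step 19: P1: store L7 := 45  ⟶  IM  (L7)  txn=BusUpgr  M[L7]=22
step 20: P1: load  L2  ⟶  IE  (L2)  txn=BusRd  M[L2]=50

memory[L5] = 50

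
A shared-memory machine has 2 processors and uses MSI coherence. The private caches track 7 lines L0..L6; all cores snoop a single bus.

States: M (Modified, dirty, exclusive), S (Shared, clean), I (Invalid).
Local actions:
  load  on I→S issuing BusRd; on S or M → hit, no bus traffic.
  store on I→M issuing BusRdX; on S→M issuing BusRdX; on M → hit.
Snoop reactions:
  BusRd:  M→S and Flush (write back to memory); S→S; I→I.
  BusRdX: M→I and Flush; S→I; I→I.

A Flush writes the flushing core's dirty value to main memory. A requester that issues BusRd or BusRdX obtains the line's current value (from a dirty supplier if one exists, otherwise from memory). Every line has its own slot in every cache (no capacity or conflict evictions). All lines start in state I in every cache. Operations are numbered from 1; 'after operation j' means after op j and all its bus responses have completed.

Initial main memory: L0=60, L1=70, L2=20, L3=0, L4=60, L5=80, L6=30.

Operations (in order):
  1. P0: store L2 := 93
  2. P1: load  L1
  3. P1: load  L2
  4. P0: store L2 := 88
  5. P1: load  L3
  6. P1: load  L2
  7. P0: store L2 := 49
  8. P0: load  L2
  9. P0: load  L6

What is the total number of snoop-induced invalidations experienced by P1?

invalidations = 2

  op1 P0: store L2 := 93 → M/I on L2; bus BusRdX; mem=20
  op2 P1: load  L1 → I/S on L1; bus BusRd; mem=70
  op3 P1: load  L2 → S/S on L2; bus BusRd Flush; mem=93
  op4 P0: store L2 := 88 → M/I on L2; bus BusRdX; mem=93
  op5 P1: load  L3 → I/S on L3; bus BusRd; mem=0
  op6 P1: load  L2 → S/S on L2; bus BusRd Flush; mem=88
  op7 P0: store L2 := 49 → M/I on L2; bus BusRdX; mem=88
  op8 P0: load  L2 → M/I on L2; bus (none); mem=88
  op9 P0: load  L6 → S/I on L6; bus BusRd; mem=30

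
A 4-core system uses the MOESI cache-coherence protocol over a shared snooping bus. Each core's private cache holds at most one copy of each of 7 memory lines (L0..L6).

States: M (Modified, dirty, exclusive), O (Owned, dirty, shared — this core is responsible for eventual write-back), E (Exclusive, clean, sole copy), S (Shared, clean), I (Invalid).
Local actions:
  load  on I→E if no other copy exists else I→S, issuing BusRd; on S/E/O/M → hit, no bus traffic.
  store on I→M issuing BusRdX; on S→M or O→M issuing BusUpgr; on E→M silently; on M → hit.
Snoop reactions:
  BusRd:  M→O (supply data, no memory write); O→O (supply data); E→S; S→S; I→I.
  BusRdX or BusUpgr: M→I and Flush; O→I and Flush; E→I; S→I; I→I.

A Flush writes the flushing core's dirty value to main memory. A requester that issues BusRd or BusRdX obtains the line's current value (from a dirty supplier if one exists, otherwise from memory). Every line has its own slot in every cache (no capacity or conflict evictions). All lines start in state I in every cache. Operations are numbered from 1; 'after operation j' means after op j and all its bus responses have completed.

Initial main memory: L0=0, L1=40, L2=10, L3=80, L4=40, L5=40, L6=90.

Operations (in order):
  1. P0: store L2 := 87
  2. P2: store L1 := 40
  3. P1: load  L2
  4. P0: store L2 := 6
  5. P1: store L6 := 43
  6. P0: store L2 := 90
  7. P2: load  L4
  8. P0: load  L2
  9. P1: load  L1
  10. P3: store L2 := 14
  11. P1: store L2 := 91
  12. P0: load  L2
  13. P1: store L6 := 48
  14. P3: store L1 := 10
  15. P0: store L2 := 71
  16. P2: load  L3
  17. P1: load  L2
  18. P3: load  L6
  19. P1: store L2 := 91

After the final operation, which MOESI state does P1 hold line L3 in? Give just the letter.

1. P0: store L2 := 87  bus=[BusRdX]  L2: P0=M P1=I P2=I P3=I  mem[L2]=10
2. P2: store L1 := 40  bus=[BusRdX]  L1: P0=I P1=I P2=M P3=I  mem[L1]=40
3. P1: load  L2  bus=[BusRd]  L2: P0=O P1=S P2=I P3=I  mem[L2]=10
4. P0: store L2 := 6  bus=[BusUpgr]  L2: P0=M P1=I P2=I P3=I  mem[L2]=10
5. P1: store L6 := 43  bus=[BusRdX]  L6: P0=I P1=M P2=I P3=I  mem[L6]=90
6. P0: store L2 := 90  bus=[-]  L2: P0=M P1=I P2=I P3=I  mem[L2]=10
7. P2: load  L4  bus=[BusRd]  L4: P0=I P1=I P2=E P3=I  mem[L4]=40
8. P0: load  L2  bus=[-]  L2: P0=M P1=I P2=I P3=I  mem[L2]=10
9. P1: load  L1  bus=[BusRd]  L1: P0=I P1=S P2=O P3=I  mem[L1]=40
10. P3: store L2 := 14  bus=[BusRdX,Flush]  L2: P0=I P1=I P2=I P3=M  mem[L2]=90
11. P1: store L2 := 91  bus=[BusRdX,Flush]  L2: P0=I P1=M P2=I P3=I  mem[L2]=14
12. P0: load  L2  bus=[BusRd]  L2: P0=S P1=O P2=I P3=I  mem[L2]=14
13. P1: store L6 := 48  bus=[-]  L6: P0=I P1=M P2=I P3=I  mem[L6]=90
14. P3: store L1 := 10  bus=[BusRdX,Flush]  L1: P0=I P1=I P2=I P3=M  mem[L1]=40
15. P0: store L2 := 71  bus=[BusUpgr,Flush]  L2: P0=M P1=I P2=I P3=I  mem[L2]=91
16. P2: load  L3  bus=[BusRd]  L3: P0=I P1=I P2=E P3=I  mem[L3]=80
17. P1: load  L2  bus=[BusRd]  L2: P0=O P1=S P2=I P3=I  mem[L2]=91
18. P3: load  L6  bus=[BusRd]  L6: P0=I P1=O P2=I P3=S  mem[L6]=90
19. P1: store L2 := 91  bus=[BusUpgr,Flush]  L2: P0=I P1=M P2=I P3=I  mem[L2]=71

state = I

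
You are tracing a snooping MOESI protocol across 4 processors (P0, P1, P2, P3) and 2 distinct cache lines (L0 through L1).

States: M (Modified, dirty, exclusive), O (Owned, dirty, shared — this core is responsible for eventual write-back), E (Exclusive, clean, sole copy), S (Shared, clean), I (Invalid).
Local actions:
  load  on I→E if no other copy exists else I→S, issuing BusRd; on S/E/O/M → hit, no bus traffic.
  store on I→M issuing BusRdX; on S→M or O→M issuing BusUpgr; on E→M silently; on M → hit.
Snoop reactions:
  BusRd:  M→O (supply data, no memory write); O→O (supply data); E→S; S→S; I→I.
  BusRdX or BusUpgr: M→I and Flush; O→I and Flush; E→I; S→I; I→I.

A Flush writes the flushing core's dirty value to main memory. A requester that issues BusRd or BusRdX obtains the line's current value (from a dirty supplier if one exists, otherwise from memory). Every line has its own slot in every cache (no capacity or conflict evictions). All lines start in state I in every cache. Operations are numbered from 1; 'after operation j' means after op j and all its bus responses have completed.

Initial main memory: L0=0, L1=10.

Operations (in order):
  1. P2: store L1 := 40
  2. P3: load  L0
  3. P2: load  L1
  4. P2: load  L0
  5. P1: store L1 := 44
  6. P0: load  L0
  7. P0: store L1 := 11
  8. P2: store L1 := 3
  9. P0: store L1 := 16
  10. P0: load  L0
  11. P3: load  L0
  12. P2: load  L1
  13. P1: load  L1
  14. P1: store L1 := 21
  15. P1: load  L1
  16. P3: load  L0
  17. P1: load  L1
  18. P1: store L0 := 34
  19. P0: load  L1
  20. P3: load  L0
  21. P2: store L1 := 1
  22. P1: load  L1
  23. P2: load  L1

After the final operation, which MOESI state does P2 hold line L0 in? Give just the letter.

state = I

1. P2: store L1 := 40  bus=[BusRdX]  L1: P0=I P1=I P2=M P3=I  mem[L1]=10
2. P3: load  L0  bus=[BusRd]  L0: P0=I P1=I P2=I P3=E  mem[L0]=0
3. P2: load  L1  bus=[-]  L1: P0=I P1=I P2=M P3=I  mem[L1]=10
4. P2: load  L0  bus=[BusRd]  L0: P0=I P1=I P2=S P3=S  mem[L0]=0
5. P1: store L1 := 44  bus=[BusRdX,Flush]  L1: P0=I P1=M P2=I P3=I  mem[L1]=40
6. P0: load  L0  bus=[BusRd]  L0: P0=S P1=I P2=S P3=S  mem[L0]=0
7. P0: store L1 := 11  bus=[BusRdX,Flush]  L1: P0=M P1=I P2=I P3=I  mem[L1]=44
8. P2: store L1 := 3  bus=[BusRdX,Flush]  L1: P0=I P1=I P2=M P3=I  mem[L1]=11
9. P0: store L1 := 16  bus=[BusRdX,Flush]  L1: P0=M P1=I P2=I P3=I  mem[L1]=3
10. P0: load  L0  bus=[-]  L0: P0=S P1=I P2=S P3=S  mem[L0]=0
11. P3: load  L0  bus=[-]  L0: P0=S P1=I P2=S P3=S  mem[L0]=0
12. P2: load  L1  bus=[BusRd]  L1: P0=O P1=I P2=S P3=I  mem[L1]=3
13. P1: load  L1  bus=[BusRd]  L1: P0=O P1=S P2=S P3=I  mem[L1]=3
14. P1: store L1 := 21  bus=[BusUpgr,Flush]  L1: P0=I P1=M P2=I P3=I  mem[L1]=16
15. P1: load  L1  bus=[-]  L1: P0=I P1=M P2=I P3=I  mem[L1]=16
16. P3: load  L0  bus=[-]  L0: P0=S P1=I P2=S P3=S  mem[L0]=0
17. P1: load  L1  bus=[-]  L1: P0=I P1=M P2=I P3=I  mem[L1]=16
18. P1: store L0 := 34  bus=[BusRdX]  L0: P0=I P1=M P2=I P3=I  mem[L0]=0
19. P0: load  L1  bus=[BusRd]  L1: P0=S P1=O P2=I P3=I  mem[L1]=16
20. P3: load  L0  bus=[BusRd]  L0: P0=I P1=O P2=I P3=S  mem[L0]=0
21. P2: store L1 := 1  bus=[BusRdX,Flush]  L1: P0=I P1=I P2=M P3=I  mem[L1]=21
22. P1: load  L1  bus=[BusRd]  L1: P0=I P1=S P2=O P3=I  mem[L1]=21
23. P2: load  L1  bus=[-]  L1: P0=I P1=S P2=O P3=I  mem[L1]=21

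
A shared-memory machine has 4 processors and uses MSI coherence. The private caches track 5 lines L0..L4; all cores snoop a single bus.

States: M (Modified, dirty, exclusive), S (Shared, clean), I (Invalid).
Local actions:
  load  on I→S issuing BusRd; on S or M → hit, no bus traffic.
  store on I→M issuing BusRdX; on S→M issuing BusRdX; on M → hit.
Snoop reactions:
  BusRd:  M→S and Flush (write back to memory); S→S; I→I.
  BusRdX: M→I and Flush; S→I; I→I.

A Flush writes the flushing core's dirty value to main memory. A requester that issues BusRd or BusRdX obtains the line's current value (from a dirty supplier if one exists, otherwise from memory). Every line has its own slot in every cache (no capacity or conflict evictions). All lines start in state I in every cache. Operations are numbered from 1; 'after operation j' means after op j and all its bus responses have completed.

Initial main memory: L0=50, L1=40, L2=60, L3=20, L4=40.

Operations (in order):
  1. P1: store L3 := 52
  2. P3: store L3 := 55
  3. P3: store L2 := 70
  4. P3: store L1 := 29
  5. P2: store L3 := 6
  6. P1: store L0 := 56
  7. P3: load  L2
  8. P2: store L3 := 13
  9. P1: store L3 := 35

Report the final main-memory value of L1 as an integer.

step 1: P1: store L3 := 52  ⟶  IMII  (L3)  txn=BusRdX  M[L3]=20
step 2: P3: store L3 := 55  ⟶  IIIM  (L3)  txn=BusRdX+Flush  M[L3]=52
step 3: P3: store L2 := 70  ⟶  IIIM  (L2)  txn=BusRdX  M[L2]=60
step 4: P3: store L1 := 29  ⟶  IIIM  (L1)  txn=BusRdX  M[L1]=40
step 5: P2: store L3 := 6  ⟶  IIMI  (L3)  txn=BusRdX+Flush  M[L3]=55
step 6: P1: store L0 := 56  ⟶  IMII  (L0)  txn=BusRdX  M[L0]=50
step 7: P3: load  L2  ⟶  IIIM  (L2)  txn=∅  M[L2]=60
step 8: P2: store L3 := 13  ⟶  IIMI  (L3)  txn=∅  M[L3]=55
step 9: P1: store L3 := 35  ⟶  IMII  (L3)  txn=BusRdX+Flush  M[L3]=13

memory[L1] = 40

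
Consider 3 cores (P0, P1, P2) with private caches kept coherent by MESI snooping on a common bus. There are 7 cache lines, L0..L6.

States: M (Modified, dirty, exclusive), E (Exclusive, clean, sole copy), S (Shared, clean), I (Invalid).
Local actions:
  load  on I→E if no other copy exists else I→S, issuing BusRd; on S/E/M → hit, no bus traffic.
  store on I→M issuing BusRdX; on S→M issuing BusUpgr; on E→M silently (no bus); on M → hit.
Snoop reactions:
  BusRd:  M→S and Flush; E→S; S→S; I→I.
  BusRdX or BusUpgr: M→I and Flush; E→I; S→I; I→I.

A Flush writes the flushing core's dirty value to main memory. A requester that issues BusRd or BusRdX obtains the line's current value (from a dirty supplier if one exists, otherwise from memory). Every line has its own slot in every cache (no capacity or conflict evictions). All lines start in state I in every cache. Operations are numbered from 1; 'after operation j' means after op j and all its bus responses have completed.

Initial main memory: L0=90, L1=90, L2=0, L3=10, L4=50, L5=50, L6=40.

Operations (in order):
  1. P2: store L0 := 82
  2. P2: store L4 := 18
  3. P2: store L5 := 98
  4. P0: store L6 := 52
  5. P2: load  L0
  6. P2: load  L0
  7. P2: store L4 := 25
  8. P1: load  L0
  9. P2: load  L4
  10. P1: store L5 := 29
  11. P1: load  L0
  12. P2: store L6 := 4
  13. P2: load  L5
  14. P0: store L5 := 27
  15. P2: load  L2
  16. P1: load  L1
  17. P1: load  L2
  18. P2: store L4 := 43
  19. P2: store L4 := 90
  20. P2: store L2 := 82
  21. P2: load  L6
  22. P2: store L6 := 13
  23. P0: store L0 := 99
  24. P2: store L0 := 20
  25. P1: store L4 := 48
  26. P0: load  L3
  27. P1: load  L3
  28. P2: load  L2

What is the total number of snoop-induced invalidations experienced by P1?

invalidations = 3

1. P2: store L0 := 82  bus=[BusRdX]  L0: P0=I P1=I P2=M  mem[L0]=90
2. P2: store L4 := 18  bus=[BusRdX]  L4: P0=I P1=I P2=M  mem[L4]=50
3. P2: store L5 := 98  bus=[BusRdX]  L5: P0=I P1=I P2=M  mem[L5]=50
4. P0: store L6 := 52  bus=[BusRdX]  L6: P0=M P1=I P2=I  mem[L6]=40
5. P2: load  L0  bus=[-]  L0: P0=I P1=I P2=M  mem[L0]=90
6. P2: load  L0  bus=[-]  L0: P0=I P1=I P2=M  mem[L0]=90
7. P2: store L4 := 25  bus=[-]  L4: P0=I P1=I P2=M  mem[L4]=50
8. P1: load  L0  bus=[BusRd,Flush]  L0: P0=I P1=S P2=S  mem[L0]=82
9. P2: load  L4  bus=[-]  L4: P0=I P1=I P2=M  mem[L4]=50
10. P1: store L5 := 29  bus=[BusRdX,Flush]  L5: P0=I P1=M P2=I  mem[L5]=98
11. P1: load  L0  bus=[-]  L0: P0=I P1=S P2=S  mem[L0]=82
12. P2: store L6 := 4  bus=[BusRdX,Flush]  L6: P0=I P1=I P2=M  mem[L6]=52
13. P2: load  L5  bus=[BusRd,Flush]  L5: P0=I P1=S P2=S  mem[L5]=29
14. P0: store L5 := 27  bus=[BusRdX]  L5: P0=M P1=I P2=I  mem[L5]=29
15. P2: load  L2  bus=[BusRd]  L2: P0=I P1=I P2=E  mem[L2]=0
16. P1: load  L1  bus=[BusRd]  L1: P0=I P1=E P2=I  mem[L1]=90
17. P1: load  L2  bus=[BusRd]  L2: P0=I P1=S P2=S  mem[L2]=0
18. P2: store L4 := 43  bus=[-]  L4: P0=I P1=I P2=M  mem[L4]=50
19. P2: store L4 := 90  bus=[-]  L4: P0=I P1=I P2=M  mem[L4]=50
20. P2: store L2 := 82  bus=[BusUpgr]  L2: P0=I P1=I P2=M  mem[L2]=0
21. P2: load  L6  bus=[-]  L6: P0=I P1=I P2=M  mem[L6]=52
22. P2: store L6 := 13  bus=[-]  L6: P0=I P1=I P2=M  mem[L6]=52
23. P0: store L0 := 99  bus=[BusRdX]  L0: P0=M P1=I P2=I  mem[L0]=82
24. P2: store L0 := 20  bus=[BusRdX,Flush]  L0: P0=I P1=I P2=M  mem[L0]=99
25. P1: store L4 := 48  bus=[BusRdX,Flush]  L4: P0=I P1=M P2=I  mem[L4]=90
26. P0: load  L3  bus=[BusRd]  L3: P0=E P1=I P2=I  mem[L3]=10
27. P1: load  L3  bus=[BusRd]  L3: P0=S P1=S P2=I  mem[L3]=10
28. P2: load  L2  bus=[-]  L2: P0=I P1=I P2=M  mem[L2]=0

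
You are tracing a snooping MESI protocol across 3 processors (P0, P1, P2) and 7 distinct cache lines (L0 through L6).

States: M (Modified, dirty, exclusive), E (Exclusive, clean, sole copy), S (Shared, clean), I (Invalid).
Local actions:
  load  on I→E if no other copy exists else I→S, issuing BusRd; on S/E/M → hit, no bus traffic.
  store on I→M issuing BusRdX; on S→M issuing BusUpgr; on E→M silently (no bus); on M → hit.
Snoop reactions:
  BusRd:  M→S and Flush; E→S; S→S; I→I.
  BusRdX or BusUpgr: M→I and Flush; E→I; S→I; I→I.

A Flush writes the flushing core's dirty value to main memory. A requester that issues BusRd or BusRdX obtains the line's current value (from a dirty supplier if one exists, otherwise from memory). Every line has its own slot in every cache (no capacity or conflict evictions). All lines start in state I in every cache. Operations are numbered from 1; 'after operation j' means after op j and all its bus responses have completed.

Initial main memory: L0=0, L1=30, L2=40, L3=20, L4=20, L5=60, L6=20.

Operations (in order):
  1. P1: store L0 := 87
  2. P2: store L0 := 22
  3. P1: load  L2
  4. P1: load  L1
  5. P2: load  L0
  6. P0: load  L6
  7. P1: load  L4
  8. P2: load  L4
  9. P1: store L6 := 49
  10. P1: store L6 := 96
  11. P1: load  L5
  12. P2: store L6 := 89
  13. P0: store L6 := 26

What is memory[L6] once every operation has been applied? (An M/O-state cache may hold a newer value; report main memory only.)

  op1 P1: store L0 := 87 → I/M/I on L0; bus BusRdX; mem=0
  op2 P2: store L0 := 22 → I/I/M on L0; bus BusRdX Flush; mem=87
  op3 P1: load  L2 → I/E/I on L2; bus BusRd; mem=40
  op4 P1: load  L1 → I/E/I on L1; bus BusRd; mem=30
  op5 P2: load  L0 → I/I/M on L0; bus (none); mem=87
  op6 P0: load  L6 → E/I/I on L6; bus BusRd; mem=20
  op7 P1: load  L4 → I/E/I on L4; bus BusRd; mem=20
  op8 P2: load  L4 → I/S/S on L4; bus BusRd; mem=20
  op9 P1: store L6 := 49 → I/M/I on L6; bus BusRdX; mem=20
  op10 P1: store L6 := 96 → I/M/I on L6; bus (none); mem=20
  op11 P1: load  L5 → I/E/I on L5; bus BusRd; mem=60
  op12 P2: store L6 := 89 → I/I/M on L6; bus BusRdX Flush; mem=96
  op13 P0: store L6 := 26 → M/I/I on L6; bus BusRdX Flush; mem=89

memory[L6] = 89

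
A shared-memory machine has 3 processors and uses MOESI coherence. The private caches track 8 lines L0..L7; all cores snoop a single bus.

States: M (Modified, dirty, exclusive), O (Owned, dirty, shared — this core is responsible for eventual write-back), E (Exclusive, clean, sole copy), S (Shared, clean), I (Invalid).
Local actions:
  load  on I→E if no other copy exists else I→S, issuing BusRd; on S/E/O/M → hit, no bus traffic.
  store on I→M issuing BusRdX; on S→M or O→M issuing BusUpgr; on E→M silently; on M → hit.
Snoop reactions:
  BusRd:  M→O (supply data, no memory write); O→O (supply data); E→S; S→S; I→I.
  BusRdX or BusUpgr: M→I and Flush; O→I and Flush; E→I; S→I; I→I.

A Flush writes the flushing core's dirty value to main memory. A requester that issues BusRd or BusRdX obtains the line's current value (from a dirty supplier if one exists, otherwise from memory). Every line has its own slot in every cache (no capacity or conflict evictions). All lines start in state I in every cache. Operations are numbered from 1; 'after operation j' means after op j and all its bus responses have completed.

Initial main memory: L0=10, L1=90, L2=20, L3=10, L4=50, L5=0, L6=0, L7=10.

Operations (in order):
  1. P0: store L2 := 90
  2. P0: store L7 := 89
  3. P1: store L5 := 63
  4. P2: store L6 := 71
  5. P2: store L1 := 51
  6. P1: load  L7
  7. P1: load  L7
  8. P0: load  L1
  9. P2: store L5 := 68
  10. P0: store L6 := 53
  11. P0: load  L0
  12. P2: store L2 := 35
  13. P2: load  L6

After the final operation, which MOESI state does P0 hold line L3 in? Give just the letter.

state = I

step 1: P0: store L2 := 90  ⟶  MII  (L2)  txn=BusRdX  M[L2]=20
step 2: P0: store L7 := 89  ⟶  MII  (L7)  txn=BusRdX  M[L7]=10
step 3: P1: store L5 := 63  ⟶  IMI  (L5)  txn=BusRdX  M[L5]=0
step 4: P2: store L6 := 71  ⟶  IIM  (L6)  txn=BusRdX  M[L6]=0
step 5: P2: store L1 := 51  ⟶  IIM  (L1)  txn=BusRdX  M[L1]=90
step 6: P1: load  L7  ⟶  OSI  (L7)  txn=BusRd  M[L7]=10
step 7: P1: load  L7  ⟶  OSI  (L7)  txn=∅  M[L7]=10
step 8: P0: load  L1  ⟶  SIO  (L1)  txn=BusRd  M[L1]=90
step 9: P2: store L5 := 68  ⟶  IIM  (L5)  txn=BusRdX+Flush  M[L5]=63
step 10: P0: store L6 := 53  ⟶  MII  (L6)  txn=BusRdX+Flush  M[L6]=71
step 11: P0: load  L0  ⟶  EII  (L0)  txn=BusRd  M[L0]=10
step 12: P2: store L2 := 35  ⟶  IIM  (L2)  txn=BusRdX+Flush  M[L2]=90
step 13: P2: load  L6  ⟶  OIS  (L6)  txn=BusRd  M[L6]=71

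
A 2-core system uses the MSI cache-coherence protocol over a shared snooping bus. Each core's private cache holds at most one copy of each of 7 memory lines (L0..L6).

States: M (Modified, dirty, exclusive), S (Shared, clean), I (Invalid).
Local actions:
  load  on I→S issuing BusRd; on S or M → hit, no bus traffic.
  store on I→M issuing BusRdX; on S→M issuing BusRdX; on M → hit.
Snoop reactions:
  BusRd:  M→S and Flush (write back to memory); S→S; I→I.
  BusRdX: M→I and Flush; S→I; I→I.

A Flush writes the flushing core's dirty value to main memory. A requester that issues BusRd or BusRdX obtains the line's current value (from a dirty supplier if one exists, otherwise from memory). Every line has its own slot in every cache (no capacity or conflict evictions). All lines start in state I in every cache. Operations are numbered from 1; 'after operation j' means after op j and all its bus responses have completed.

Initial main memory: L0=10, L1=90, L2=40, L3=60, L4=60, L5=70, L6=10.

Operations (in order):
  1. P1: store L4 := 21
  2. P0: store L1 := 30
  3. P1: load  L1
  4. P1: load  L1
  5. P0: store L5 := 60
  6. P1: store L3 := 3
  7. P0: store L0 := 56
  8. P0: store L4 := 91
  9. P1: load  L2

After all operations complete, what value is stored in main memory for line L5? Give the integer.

memory[L5] = 70

1. P1: store L4 := 21  bus=[BusRdX]  L4: P0=I P1=M  mem[L4]=60
2. P0: store L1 := 30  bus=[BusRdX]  L1: P0=M P1=I  mem[L1]=90
3. P1: load  L1  bus=[BusRd,Flush]  L1: P0=S P1=S  mem[L1]=30
4. P1: load  L1  bus=[-]  L1: P0=S P1=S  mem[L1]=30
5. P0: store L5 := 60  bus=[BusRdX]  L5: P0=M P1=I  mem[L5]=70
6. P1: store L3 := 3  bus=[BusRdX]  L3: P0=I P1=M  mem[L3]=60
7. P0: store L0 := 56  bus=[BusRdX]  L0: P0=M P1=I  mem[L0]=10
8. P0: store L4 := 91  bus=[BusRdX,Flush]  L4: P0=M P1=I  mem[L4]=21
9. P1: load  L2  bus=[BusRd]  L2: P0=I P1=S  mem[L2]=40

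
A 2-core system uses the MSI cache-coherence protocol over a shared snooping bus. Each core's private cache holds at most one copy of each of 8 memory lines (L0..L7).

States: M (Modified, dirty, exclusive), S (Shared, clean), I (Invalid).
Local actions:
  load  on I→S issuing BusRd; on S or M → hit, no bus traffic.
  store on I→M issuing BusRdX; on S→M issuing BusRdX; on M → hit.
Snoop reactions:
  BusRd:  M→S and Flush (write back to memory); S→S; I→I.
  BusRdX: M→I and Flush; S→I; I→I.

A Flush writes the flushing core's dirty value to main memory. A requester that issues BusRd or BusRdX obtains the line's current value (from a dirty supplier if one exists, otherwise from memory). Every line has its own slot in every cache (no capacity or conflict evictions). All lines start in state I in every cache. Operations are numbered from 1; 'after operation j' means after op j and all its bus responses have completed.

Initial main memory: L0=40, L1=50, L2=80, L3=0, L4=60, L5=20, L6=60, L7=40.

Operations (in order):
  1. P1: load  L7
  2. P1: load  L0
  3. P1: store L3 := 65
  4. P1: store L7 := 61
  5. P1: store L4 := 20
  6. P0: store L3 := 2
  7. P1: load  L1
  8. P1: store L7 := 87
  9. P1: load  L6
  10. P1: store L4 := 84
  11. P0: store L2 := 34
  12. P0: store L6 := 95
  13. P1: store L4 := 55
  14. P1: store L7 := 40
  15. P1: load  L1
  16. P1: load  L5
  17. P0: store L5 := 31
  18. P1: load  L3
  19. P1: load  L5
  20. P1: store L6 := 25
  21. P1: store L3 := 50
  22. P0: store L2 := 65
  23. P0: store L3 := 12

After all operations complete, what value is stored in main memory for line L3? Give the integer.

  op1 P1: load  L7 → I/S on L7; bus BusRd; mem=40
  op2 P1: load  L0 → I/S on L0; bus BusRd; mem=40
  op3 P1: store L3 := 65 → I/M on L3; bus BusRdX; mem=0
  op4 P1: store L7 := 61 → I/M on L7; bus BusRdX; mem=40
  op5 P1: store L4 := 20 → I/M on L4; bus BusRdX; mem=60
  op6 P0: store L3 := 2 → M/I on L3; bus BusRdX Flush; mem=65
  op7 P1: load  L1 → I/S on L1; bus BusRd; mem=50
  op8 P1: store L7 := 87 → I/M on L7; bus (none); mem=40
  op9 P1: load  L6 → I/S on L6; bus BusRd; mem=60
  op10 P1: store L4 := 84 → I/M on L4; bus (none); mem=60
  op11 P0: store L2 := 34 → M/I on L2; bus BusRdX; mem=80
  op12 P0: store L6 := 95 → M/I on L6; bus BusRdX; mem=60
  op13 P1: store L4 := 55 → I/M on L4; bus (none); mem=60
  op14 P1: store L7 := 40 → I/M on L7; bus (none); mem=40
  op15 P1: load  L1 → I/S on L1; bus (none); mem=50
  op16 P1: load  L5 → I/S on L5; bus BusRd; mem=20
  op17 P0: store L5 := 31 → M/I on L5; bus BusRdX; mem=20
  op18 P1: load  L3 → S/S on L3; bus BusRd Flush; mem=2
  op19 P1: load  L5 → S/S on L5; bus BusRd Flush; mem=31
  op20 P1: store L6 := 25 → I/M on L6; bus BusRdX Flush; mem=95
  op21 P1: store L3 := 50 → I/M on L3; bus BusRdX; mem=2
  op22 P0: store L2 := 65 → M/I on L2; bus (none); mem=80
  op23 P0: store L3 := 12 → M/I on L3; bus BusRdX Flush; mem=50

memory[L3] = 50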